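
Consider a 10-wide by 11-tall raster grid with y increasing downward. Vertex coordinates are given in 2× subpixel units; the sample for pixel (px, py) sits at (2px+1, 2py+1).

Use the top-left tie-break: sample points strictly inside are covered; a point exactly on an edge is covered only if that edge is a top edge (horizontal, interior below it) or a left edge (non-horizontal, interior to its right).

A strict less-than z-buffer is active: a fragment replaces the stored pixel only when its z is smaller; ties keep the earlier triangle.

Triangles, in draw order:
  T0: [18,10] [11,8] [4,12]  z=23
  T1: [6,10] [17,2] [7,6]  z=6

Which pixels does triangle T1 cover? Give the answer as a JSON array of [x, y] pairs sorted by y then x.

T0:
  2·area = 42  (B↔C swapped to make it positive)
  edge (18, 10)→(4, 12): d=(-14,2) right/bottom  bias=-1
  edge (4, 12)→(11, 8): d=(7,-4) top-left  bias=+0
  edge (11, 8)→(18, 10): d=(7,2) right/bottom  bias=-1
    (5,4)@(11, 9): e=[28,7,7] → #
    (6,4)@(13, 9): e=[24,15,3] → #
    (7,4)@(15, 9): e=[20,23,-1] → ·
    (3,5)@(7, 11): e=[8,5,29] → #
    (4,5)@(9, 11): e=[4,13,25] → #
    (5,5)@(11, 11): e=[0,21,21] → ·  [on edge]
    (6,5)@(13, 11): e=[-4,29,17] → ·
    (3,6)@(7, 13): e=[-20,19,43] → ·
    (4,6)@(9, 13): e=[-24,27,39] → ·
  covered (4 px):
    · · · · · · · · · ·
    · · · · · · · · · ·
    · · · · · · · · · ·
    · · · · · · · · · ·
    · · · · · # # · · ·
    · · · # # · · · · ·
    · · · · · · · · · ·
    · · · · · · · · · ·
    · · · · · · · · · ·
    · · · · · · · · · ·
    · · · · · · · · · ·
T1:
  2·area = 36  (B↔C swapped to make it positive)
  edge (6, 10)→(7, 6): d=(1,-4) top-left  bias=+0
  edge (7, 6)→(17, 2): d=(10,-4) top-left  bias=+0
  edge (17, 2)→(6, 10): d=(-11,8) right/bottom  bias=-1
    (7,1)@(15, 3): e=[29,2,5] → #
    (8,1)@(17, 3): e=[37,10,-11] → ·
    (5,2)@(11, 5): e=[15,6,15] → #
    (6,2)@(13, 5): e=[23,14,-1] → ·
    (7,2)@(15, 5): e=[31,22,-17] → ·
    (3,3)@(7, 7): e=[1,10,25] → #
    (4,3)@(9, 7): e=[9,18,9] → #
    (5,3)@(11, 7): e=[17,26,-7] → ·
    (3,4)@(7, 9): e=[3,30,3] → #
    (4,4)@(9, 9): e=[11,38,-13] → ·
    (3,5)@(7, 11): e=[5,50,-19] → ·
  covered (5 px):
    · · · · · · · · · ·
    · · · · · · · # · ·
    · · · · · # · · · ·
    · · · # # · · · · ·
    · · · # · · · · · ·
    · · · · · · · · · ·
    · · · · · · · · · ·
    · · · · · · · · · ·
    · · · · · · · · · ·
    · · · · · · · · · ·
    · · · · · · · · · ·

Answer: [[7,1],[5,2],[3,3],[4,3],[3,4]]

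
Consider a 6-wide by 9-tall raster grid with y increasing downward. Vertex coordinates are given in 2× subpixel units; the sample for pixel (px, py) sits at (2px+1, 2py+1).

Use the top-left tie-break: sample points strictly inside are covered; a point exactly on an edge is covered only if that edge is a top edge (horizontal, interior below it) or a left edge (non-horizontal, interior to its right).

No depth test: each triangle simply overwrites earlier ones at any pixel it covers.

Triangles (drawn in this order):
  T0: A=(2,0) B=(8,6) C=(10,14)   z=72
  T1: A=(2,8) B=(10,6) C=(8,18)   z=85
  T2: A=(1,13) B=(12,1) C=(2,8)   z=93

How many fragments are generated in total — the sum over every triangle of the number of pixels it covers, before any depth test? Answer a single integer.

T0:
  2·area = 36
  edge (2, 0)→(8, 6): d=(6,6) right/bottom  bias=-1
  edge (8, 6)→(10, 14): d=(2,8) right/bottom  bias=-1
  edge (10, 14)→(2, 0): d=(-8,-14) top-left  bias=+0
    (1,0)@(3, 1): e=[0,30,6] → ·  [on edge]
    (2,1)@(5, 3): e=[0,18,18] → ·  [on edge]
    (2,2)@(5, 5): e=[12,22,2] → █
    (3,2)@(7, 5): e=[0,6,30] → ·  [on edge]
    (2,3)@(5, 7): e=[24,26,-14] → ·
    (3,3)@(7, 7): e=[12,10,14] → █
    (4,3)@(9, 7): e=[0,-6,42] → ·  [on edge]
    (3,4)@(7, 9): e=[24,14,-2] → ·
    (5,4)@(11, 9): e=[0,-18,54] → ·  [on edge]
    (4,5)@(9, 11): e=[24,2,10] → █
    (5,5)@(11, 11): e=[12,-14,38] → ·
    (4,6)@(9, 13): e=[36,6,-6] → ·
  covered (3 px):
    · · · · · ·
    · · · · · ·
    · · █ · · ·
    · · · █ · ·
    · · · · · ·
    · · · · █ ·
    · · · · · ·
    · · · · · ·
    · · · · · ·
T1:
  2·area = 92
  edge (2, 8)→(10, 6): d=(8,-2) top-left  bias=+0
  edge (10, 6)→(8, 18): d=(-2,12) right/bottom  bias=-1
  edge (8, 18)→(2, 8): d=(-6,-10) top-left  bias=+0
    (3,3)@(7, 7): e=[2,34,56] → █
    (4,3)@(9, 7): e=[6,10,76] → █
    (5,3)@(11, 7): e=[10,-14,96] → ·
    (1,4)@(3, 9): e=[10,78,4] → █
    (2,4)@(5, 9): e=[14,54,24] → █
    (5,4)@(11, 9): e=[26,-18,84] → ·
    (1,5)@(3, 11): e=[26,74,-8] → ·
    (2,5)@(5, 11): e=[30,50,12] → █
    (5,5)@(11, 11): e=[42,-22,72] → ·
    (2,6)@(5, 13): e=[46,46,0] → █  [on edge]
    (4,6)@(9, 13): e=[54,-2,40] → ·
    (2,7)@(5, 15): e=[62,42,-12] → ·
  covered (12 px):
    · · · · · ·
    · · · · · ·
    · · · · · ·
    · · · █ █ ·
    · █ █ █ █ ·
    · · █ █ █ ·
    · · █ █ · ·
    · · · █ · ·
    · · · · · ·
T2:
  2·area = 43  (B↔C swapped to make it positive)
  edge (1, 13)→(2, 8): d=(1,-5) top-left  bias=+0
  edge (2, 8)→(12, 1): d=(10,-7) top-left  bias=+0
  edge (12, 1)→(1, 13): d=(-11,12) right/bottom  bias=-1
    (1,1)@(3, 3): e=[0,-43,86] → ·  [on edge]
    (3,2)@(7, 5): e=[22,5,16] → █
    (4,2)@(9, 5): e=[32,19,-8] → ·
    (2,3)@(5, 7): e=[14,11,18] → █
    (3,3)@(7, 7): e=[24,25,-6] → ·
    (1,4)@(3, 9): e=[6,17,20] → █
    (2,4)@(5, 9): e=[16,31,-4] → ·
    (1,5)@(3, 11): e=[8,37,-2] → ·
    (0,6)@(1, 13): e=[0,43,0] → ·  [on edge]
  covered (3 px):
    · · · · · ·
    · · · · · ·
    · · · █ · ·
    · · █ · · ·
    · █ · · · ·
    · · · · · ·
    · · · · · ·
    · · · · · ·
    · · · · · ·

Result: 18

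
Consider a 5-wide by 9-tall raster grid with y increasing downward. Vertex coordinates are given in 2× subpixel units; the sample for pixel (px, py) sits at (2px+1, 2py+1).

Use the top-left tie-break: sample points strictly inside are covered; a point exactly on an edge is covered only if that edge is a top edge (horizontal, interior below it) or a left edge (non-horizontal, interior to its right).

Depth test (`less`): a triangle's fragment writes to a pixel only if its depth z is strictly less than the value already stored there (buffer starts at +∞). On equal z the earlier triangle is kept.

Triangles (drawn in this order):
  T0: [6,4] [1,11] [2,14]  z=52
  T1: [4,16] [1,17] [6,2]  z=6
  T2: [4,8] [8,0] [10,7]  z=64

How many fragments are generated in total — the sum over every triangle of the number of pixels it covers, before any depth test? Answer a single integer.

T0:
  2·area = 22  (B↔C swapped to make it positive)
  edge (6, 4)→(2, 14): d=(-4,10) right/bottom  bias=-1
  edge (2, 14)→(1, 11): d=(-1,-3) top-left  bias=+0
  edge (1, 11)→(6, 4): d=(5,-7) top-left  bias=+0
    (1,4)@(3, 9): e=[10,8,4] → #
    (2,4)@(5, 9): e=[-10,14,18] → ·
    (0,5)@(1, 11): e=[22,0,0] → #  [on edge]
    (2,5)@(5, 11): e=[-18,12,28] → ·
    (0,6)@(1, 13): e=[14,-2,10] → ·
    (1,6)@(3, 13): e=[-6,4,24] → ·
    (1,8)@(3, 17): e=[-22,0,44] → ·  [on edge]
  covered (3 px):
    · · · · ·
    · · · · ·
    · · · · ·
    · · · · ·
    · # · · ·
    # # · · ·
    · · · · ·
    · · · · ·
    · · · · ·
T1:
  2·area = 40
  edge (4, 16)→(1, 17): d=(-3,1) right/bottom  bias=-1
  edge (1, 17)→(6, 2): d=(5,-15) top-left  bias=+0
  edge (6, 2)→(4, 16): d=(-2,14) right/bottom  bias=-1
    (2,2)@(5, 5): e=[32,0,8] → #  [on edge]
    (3,2)@(7, 5): e=[30,30,-20] → ·
    (2,3)@(5, 7): e=[26,10,4] → #
    (3,3)@(7, 7): e=[24,40,-24] → ·
    (2,4)@(5, 9): e=[20,20,0] → ·  [on edge]
    (1,5)@(3, 11): e=[16,0,24] → #  [on edge]
    (2,5)@(5, 11): e=[14,30,-4] → ·
    (1,6)@(3, 13): e=[10,10,20] → #
    (2,6)@(5, 13): e=[8,40,-8] → ·
    (1,7)@(3, 15): e=[4,20,16] → #
    (2,7)@(5, 15): e=[2,50,-12] → ·
    (3,7)@(7, 15): e=[0,80,-40] → ·  [on edge]
    (0,8)@(1, 17): e=[0,0,40] → ·  [on edge]
  covered (5 px):
    · · · · ·
    · · · · ·
    · · # · ·
    · · # · ·
    · · · · ·
    · # · · ·
    · # · · ·
    · # · · ·
    · · · · ·
T2:
  2·area = 44
  edge (4, 8)→(8, 0): d=(4,-8) top-left  bias=+0
  edge (8, 0)→(10, 7): d=(2,7) right/bottom  bias=-1
  edge (10, 7)→(4, 8): d=(-6,1) right/bottom  bias=-1
    (3,1)@(7, 3): e=[4,13,27] → #
    (4,1)@(9, 3): e=[20,-1,25] → ·
    (3,2)@(7, 5): e=[12,17,15] → #
    (4,2)@(9, 5): e=[28,3,13] → #
    (2,3)@(5, 7): e=[4,35,5] → #
    (2,4)@(5, 9): e=[12,39,-7] → ·
    (3,4)@(7, 9): e=[28,25,-9] → ·
    (4,4)@(9, 9): e=[44,11,-11] → ·
  covered (6 px):
    · · · · ·
    · · · # ·
    · · · # #
    · · # # #
    · · · · ·
    · · · · ·
    · · · · ·
    · · · · ·
    · · · · ·

Answer: 14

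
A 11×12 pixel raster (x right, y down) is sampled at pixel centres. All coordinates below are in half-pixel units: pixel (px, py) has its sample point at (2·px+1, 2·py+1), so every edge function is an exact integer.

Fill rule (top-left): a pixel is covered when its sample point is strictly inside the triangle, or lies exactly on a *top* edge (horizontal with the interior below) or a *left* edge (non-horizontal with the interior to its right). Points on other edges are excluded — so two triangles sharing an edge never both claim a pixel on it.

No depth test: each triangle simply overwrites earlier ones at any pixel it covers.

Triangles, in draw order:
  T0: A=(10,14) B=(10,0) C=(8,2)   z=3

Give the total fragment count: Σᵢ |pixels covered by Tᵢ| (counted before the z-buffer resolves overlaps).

T0:
  2·area = 28  (B↔C swapped to make it positive)
  edge (10, 14)→(8, 2): d=(-2,-12) top-left  bias=+0
  edge (8, 2)→(10, 0): d=(2,-2) top-left  bias=+0
  edge (10, 0)→(10, 14): d=(0,14) right/bottom  bias=-1
    (4,0)@(9, 1): e=[14,0,14] → X  [on edge]
    (5,0)@(11, 1): e=[38,4,-14] → .
    (3,1)@(7, 3): e=[-14,0,42] → .  [on edge]
    (4,1)@(9, 3): e=[10,4,14] → X
    (5,1)@(11, 3): e=[34,8,-14] → .
    (2,2)@(5, 5): e=[-42,0,70] → .  [on edge]
    (4,2)@(9, 5): e=[6,8,14] → X
    (5,2)@(11, 5): e=[30,12,-14] → .
    (1,3)@(3, 7): e=[-70,0,98] → .  [on edge]
    (4,3)@(9, 7): e=[2,12,14] → X
    (5,3)@(11, 7): e=[26,16,-14] → .
    (0,4)@(1, 9): e=[-98,0,126] → .  [on edge]
  covered (4 px):
    . . . . X . . . . . .
    . . . . X . . . . . .
    . . . . X . . . . . .
    . . . . X . . . . . .
    . . . . . . . . . . .
    . . . . . . . . . . .
    . . . . . . . . . . .
    . . . . . . . . . . .
    . . . . . . . . . . .
    . . . . . . . . . . .
    . . . . . . . . . . .
    . . . . . . . . . . .

Result: 4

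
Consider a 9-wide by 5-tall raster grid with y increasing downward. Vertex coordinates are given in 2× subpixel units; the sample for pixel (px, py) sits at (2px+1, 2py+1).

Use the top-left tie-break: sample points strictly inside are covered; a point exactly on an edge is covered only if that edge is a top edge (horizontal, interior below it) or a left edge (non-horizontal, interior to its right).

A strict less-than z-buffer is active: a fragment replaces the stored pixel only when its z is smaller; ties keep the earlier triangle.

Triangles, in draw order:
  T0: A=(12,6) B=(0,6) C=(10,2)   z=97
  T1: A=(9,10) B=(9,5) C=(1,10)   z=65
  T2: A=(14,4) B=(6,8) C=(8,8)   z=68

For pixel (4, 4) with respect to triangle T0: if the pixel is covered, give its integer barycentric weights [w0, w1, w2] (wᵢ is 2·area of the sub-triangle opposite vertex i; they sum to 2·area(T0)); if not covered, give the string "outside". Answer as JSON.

T0:
  2·area = 48
  edge (12, 6)→(0, 6): d=(-12,0) right/bottom  bias=-1
  edge (0, 6)→(10, 2): d=(10,-4) top-left  bias=+0
  edge (10, 2)→(12, 6): d=(2,4) right/bottom  bias=-1
    (4,1)@(9, 3): e=[36,6,6] → X
    (5,1)@(11, 3): e=[36,14,-2] → .
    (1,2)@(3, 5): e=[12,2,34] → X
    (2,2)@(5, 5): e=[12,10,26] → X
    (3,2)@(7, 5): e=[12,18,18] → X
    (5,2)@(11, 5): e=[12,34,2] → X
    (6,2)@(13, 5): e=[12,42,-6] → .
    (1,3)@(3, 7): e=[-12,22,38] → .
    (2,3)@(5, 7): e=[-12,30,30] → .
    (3,3)@(7, 7): e=[-12,38,22] → .
    (4,3)@(9, 7): e=[-12,46,14] → .
    (5,3)@(11, 7): e=[-12,54,6] → .
  covered (6 px):
    . . . . . . . . .
    . . . . X . . . .
    . X X X X X . . .
    . . . . . . . . .
    . . . . . . . . .
T1:
  2·area = 40  (B↔C swapped to make it positive)
  edge (9, 10)→(1, 10): d=(-8,0) right/bottom  bias=-1
  edge (1, 10)→(9, 5): d=(8,-5) top-left  bias=+0
  edge (9, 5)→(9, 10): d=(0,5) right/bottom  bias=-1
    (4,0)@(9, 1): e=[72,-32,0] → .  [on edge]
    (4,1)@(9, 3): e=[56,-16,0] → .  [on edge]
    (4,2)@(9, 5): e=[40,0,0] → .  [on edge]
    (3,3)@(7, 7): e=[24,6,10] → X
    (4,3)@(9, 7): e=[24,16,0] → .  [on edge]
    (1,4)@(3, 9): e=[8,2,30] → X
    (2,4)@(5, 9): e=[8,12,20] → X
    (4,4)@(9, 9): e=[8,32,0] → .  [on edge]
  covered (4 px):
    . . . . . . . . .
    . . . . . . . . .
    . . . . . . . . .
    . . . X . . . . .
    . X X X . . . . .
T2:
  2·area = 8  (B↔C swapped to make it positive)
  edge (14, 4)→(8, 8): d=(-6,4) right/bottom  bias=-1
  edge (8, 8)→(6, 8): d=(-2,0) right/bottom  bias=-1
  edge (6, 8)→(14, 4): d=(8,-4) top-left  bias=+0
    (4,3)@(9, 7): e=[2,2,4] → X
    (5,3)@(11, 7): e=[-6,2,12] → .
    (4,4)@(9, 9): e=[-10,-2,20] → .
  covered (1 px):
    . . . . . . . . .
    . . . . . . . . .
    . . . . . . . . .
    . . . . X . . . .
    . . . . . . . . .

Final: "outside"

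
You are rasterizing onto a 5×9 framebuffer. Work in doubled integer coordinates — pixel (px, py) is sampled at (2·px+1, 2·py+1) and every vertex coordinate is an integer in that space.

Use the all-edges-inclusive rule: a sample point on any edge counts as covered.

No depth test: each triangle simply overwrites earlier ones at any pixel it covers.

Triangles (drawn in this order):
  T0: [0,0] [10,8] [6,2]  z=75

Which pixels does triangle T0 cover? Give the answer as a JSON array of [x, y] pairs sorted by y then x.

T0:
  2·area = 28  (B↔C swapped to make it positive)
  edge (0, 0)→(6, 2): d=(6,2) inclusive
  edge (6, 2)→(10, 8): d=(4,6) inclusive
  edge (10, 8)→(0, 0): d=(-10,-8) inclusive
    (1,0)@(3, 1): e=[0,14,14] → X  [on edge]
    (2,0)@(5, 1): e=[-4,2,30] → .
    (1,1)@(3, 3): e=[12,22,-6] → .
    (2,1)@(5, 3): e=[8,10,10] → X
    (3,1)@(7, 3): e=[4,-2,26] → .
    (4,1)@(9, 3): e=[0,-14,42] → .  [on edge]
    (2,2)@(5, 5): e=[20,18,-10] → .
    (3,2)@(7, 5): e=[16,6,6] → X
    (4,2)@(9, 5): e=[12,-6,22] → .
    (3,3)@(7, 7): e=[28,14,-14] → .
    (4,3)@(9, 7): e=[24,2,2] → X
    (4,4)@(9, 9): e=[36,10,-18] → .
  covered (4 px):
    . X . . .
    . . X . .
    . . . X .
    . . . . X
    . . . . .
    . . . . .
    . . . . .
    . . . . .
    . . . . .

Final: [[1,0],[2,1],[3,2],[4,3]]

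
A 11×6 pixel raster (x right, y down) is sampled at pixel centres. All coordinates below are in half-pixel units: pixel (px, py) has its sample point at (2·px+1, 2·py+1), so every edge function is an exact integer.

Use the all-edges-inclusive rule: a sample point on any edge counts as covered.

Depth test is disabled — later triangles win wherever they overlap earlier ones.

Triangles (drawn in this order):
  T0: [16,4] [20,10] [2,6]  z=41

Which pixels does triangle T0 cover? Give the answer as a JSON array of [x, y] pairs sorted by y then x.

T0:
  2·area = 92
  edge (16, 4)→(20, 10): d=(4,6) inclusive
  edge (20, 10)→(2, 6): d=(-18,-4) inclusive
  edge (2, 6)→(16, 4): d=(14,-2) inclusive
    (4,2)@(9, 5): e=[46,46,0] → █  [on edge]
    (5,2)@(11, 5): e=[34,54,4] → █
    (6,2)@(13, 5): e=[22,62,8] → █
    (7,2)@(15, 5): e=[10,70,12] → █
    (8,2)@(17, 5): e=[-2,78,16] → ·
    (3,3)@(7, 7): e=[66,2,24] → █
    (8,3)@(17, 7): e=[6,42,44] → █
    (9,3)@(19, 7): e=[-6,50,48] → ·
    (3,4)@(7, 9): e=[74,-34,52] → ·
    (4,4)@(9, 9): e=[62,-26,56] → ·
    (5,4)@(11, 9): e=[50,-18,60] → ·
    (6,4)@(13, 9): e=[38,-10,64] → ·
  covered (12 px):
    · · · · · · · · · · ·
    · · · · · · · · · · ·
    · · · · █ █ █ █ · · ·
    · · · █ █ █ █ █ █ · ·
    · · · · · · · · █ █ ·
    · · · · · · · · · · ·

Answer: [[4,2],[5,2],[6,2],[7,2],[3,3],[4,3],[5,3],[6,3],[7,3],[8,3],[8,4],[9,4]]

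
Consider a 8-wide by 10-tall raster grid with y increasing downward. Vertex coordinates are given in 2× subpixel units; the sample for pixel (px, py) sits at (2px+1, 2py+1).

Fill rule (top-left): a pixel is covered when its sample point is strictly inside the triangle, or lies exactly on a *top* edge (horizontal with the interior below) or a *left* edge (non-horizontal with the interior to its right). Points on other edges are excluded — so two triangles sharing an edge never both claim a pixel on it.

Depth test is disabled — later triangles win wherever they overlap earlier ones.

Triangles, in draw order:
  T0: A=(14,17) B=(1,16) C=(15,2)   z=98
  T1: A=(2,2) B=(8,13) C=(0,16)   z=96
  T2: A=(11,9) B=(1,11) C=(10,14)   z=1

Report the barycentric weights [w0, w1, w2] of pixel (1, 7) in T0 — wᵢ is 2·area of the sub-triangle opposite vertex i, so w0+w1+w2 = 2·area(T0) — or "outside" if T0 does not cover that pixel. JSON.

T0:
  2·area = 196
  edge (14, 17)→(1, 16): d=(-13,-1) top-left  bias=+0
  edge (1, 16)→(15, 2): d=(14,-14) top-left  bias=+0
  edge (15, 2)→(14, 17): d=(-1,15) right/bottom  bias=-1
    (6,2)@(13, 5): e=[155,14,27] → X
    (7,2)@(15, 5): e=[157,42,-3] → .
    (5,3)@(11, 7): e=[127,14,55] → X
    (7,3)@(15, 7): e=[131,70,-5] → .
    (4,4)@(9, 9): e=[99,14,83] → X
    (7,4)@(15, 9): e=[105,98,-7] → .
    (3,5)@(7, 11): e=[71,14,111] → X
    (7,5)@(15, 11): e=[79,126,-9] → .
    (2,6)@(5, 13): e=[43,14,139] → X
    (7,6)@(15, 13): e=[53,154,-11] → .
    (1,7)@(3, 15): e=[15,14,167] → X
    (7,7)@(15, 15): e=[27,182,-13] → .
  covered (21 px):
    . . . . . . . .
    . . . . . . . .
    . . . . . . X .
    . . . . . X X .
    . . . . X X X .
    . . . X X X X .
    . . X X X X X .
    . X X X X X X .
    . . . . . . . .
    . . . . . . . .
T1:
  2·area = 106
  edge (2, 2)→(8, 13): d=(6,11) right/bottom  bias=-1
  edge (8, 13)→(0, 16): d=(-8,3) right/bottom  bias=-1
  edge (0, 16)→(2, 2): d=(2,-14) top-left  bias=+0
    (1,2)@(3, 5): e=[7,79,20] → X
    (2,2)@(5, 5): e=[-15,73,48] → .
    (1,3)@(3, 7): e=[19,63,24] → X
    (2,3)@(5, 7): e=[-3,57,52] → .
    (0,4)@(1, 9): e=[53,53,0] → X  [on edge]
    (2,4)@(5, 9): e=[9,41,56] → X
    (3,4)@(7, 9): e=[-13,35,84] → .
    (0,5)@(1, 11): e=[65,37,4] → X
    (3,5)@(7, 11): e=[-1,19,88] → .
    (0,6)@(1, 13): e=[77,21,8] → X
    (3,6)@(7, 13): e=[11,3,92] → X
    (4,6)@(9, 13): e=[-11,-3,120] → .
  covered (13 px):
    . . . . . . . .
    . . . . . . . .
    . X . . . . . .
    . X . . . . . .
    X X X . . . . .
    X X X . . . . .
    X X X X . . . .
    X . . . . . . .
    . . . . . . . .
    . . . . . . . .
T2:
  2·area = 48  (B↔C swapped to make it positive)
  edge (11, 9)→(10, 14): d=(-1,5) right/bottom  bias=-1
  edge (10, 14)→(1, 11): d=(-9,-3) top-left  bias=+0
  edge (1, 11)→(11, 9): d=(10,-2) top-left  bias=+0
    (5,4)@(11, 9): e=[0,48,0] → .  [on edge]
    (0,5)@(1, 11): e=[48,0,0] → X  [on edge]
    (1,5)@(3, 11): e=[38,6,4] → X
    (2,5)@(5, 11): e=[28,12,8] → X
    (3,5)@(7, 11): e=[18,18,12] → X
    (4,5)@(9, 11): e=[8,24,16] → X
    (5,5)@(11, 11): e=[-2,30,20] → .
    (0,6)@(1, 13): e=[46,-18,20] → .
    (1,6)@(3, 13): e=[36,-12,24] → .
    (2,6)@(5, 13): e=[26,-6,28] → .
    (3,6)@(7, 13): e=[16,0,32] → X  [on edge]
    (5,6)@(11, 13): e=[-4,12,40] → .
    (6,7)@(13, 15): e=[-16,0,64] → .  [on edge]
    (4,9)@(9, 19): e=[0,-48,96] → .  [on edge]
  covered (7 px):
    . . . . . . . .
    . . . . . . . .
    . . . . . . . .
    . . . . . . . .
    . . . . . . . .
    X X X X X . . .
    . . . X X . . .
    . . . . . . . .
    . . . . . . . .
    . . . . . . . .

Result: [14,167,15]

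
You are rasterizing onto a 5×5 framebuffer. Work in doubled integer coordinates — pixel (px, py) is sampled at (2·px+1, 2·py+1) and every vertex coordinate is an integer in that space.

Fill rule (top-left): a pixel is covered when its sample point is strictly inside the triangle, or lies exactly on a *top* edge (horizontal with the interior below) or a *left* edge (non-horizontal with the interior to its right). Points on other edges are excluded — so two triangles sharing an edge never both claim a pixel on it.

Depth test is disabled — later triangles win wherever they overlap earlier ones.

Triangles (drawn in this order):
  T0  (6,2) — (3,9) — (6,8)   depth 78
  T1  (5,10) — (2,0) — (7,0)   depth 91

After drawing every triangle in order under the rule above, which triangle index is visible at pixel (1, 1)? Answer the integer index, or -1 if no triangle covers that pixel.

T0:
  2·area = 18  (B↔C swapped to make it positive)
  edge (6, 2)→(6, 8): d=(0,6) right/bottom  bias=-1
  edge (6, 8)→(3, 9): d=(-3,1) right/bottom  bias=-1
  edge (3, 9)→(6, 2): d=(3,-7) top-left  bias=+0
    (2,2)@(5, 5): e=[6,10,2] → X
    (3,2)@(7, 5): e=[-6,8,16] → .
    (2,3)@(5, 7): e=[6,4,8] → X
    (3,3)@(7, 7): e=[-6,2,22] → .
    (4,3)@(9, 7): e=[-18,0,36] → .  [on edge]
    (1,4)@(3, 9): e=[18,0,0] → .  [on edge]
    (2,4)@(5, 9): e=[6,-2,14] → .
  covered (2 px):
    . . . . .
    . . . . .
    . . X . .
    . . X . .
    . . . . .
T1:
  2·area = 50
  edge (5, 10)→(2, 0): d=(-3,-10) top-left  bias=+0
  edge (2, 0)→(7, 0): d=(5,0) top-left  bias=+0
  edge (7, 0)→(5, 10): d=(-2,10) right/bottom  bias=-1
    (1,0)@(3, 1): e=[7,5,38] → X
    (2,0)@(5, 1): e=[27,5,18] → X
    (3,0)@(7, 1): e=[47,5,-2] → .
    (1,1)@(3, 3): e=[1,15,34] → X
    (3,1)@(7, 3): e=[41,15,-6] → .
    (1,2)@(3, 5): e=[-5,25,30] → .
    (2,2)@(5, 5): e=[15,25,10] → X
    (3,2)@(7, 5): e=[35,25,-10] → .
    (2,3)@(5, 7): e=[9,35,6] → X
    (3,3)@(7, 7): e=[29,35,-14] → .
    (2,4)@(5, 9): e=[3,45,2] → X
    (3,4)@(7, 9): e=[23,45,-18] → .
  covered (7 px):
    . X X . .
    . X X . .
    . . X . .
    . . X . .
    . . X . .

Z-buffer (winner per pixel, '.' = empty):
  . 1 1 . .
  . 1 1 . .
  . . 1 . .
  . . 1 . .
  . . 1 . .

Final: 1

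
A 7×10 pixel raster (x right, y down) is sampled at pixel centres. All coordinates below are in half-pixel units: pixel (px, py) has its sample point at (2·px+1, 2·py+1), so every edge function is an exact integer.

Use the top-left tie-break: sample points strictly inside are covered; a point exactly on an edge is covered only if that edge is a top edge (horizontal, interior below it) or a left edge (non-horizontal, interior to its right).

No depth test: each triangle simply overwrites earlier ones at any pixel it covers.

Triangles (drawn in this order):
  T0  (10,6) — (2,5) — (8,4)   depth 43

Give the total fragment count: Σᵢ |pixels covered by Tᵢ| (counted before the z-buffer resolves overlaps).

T0:
  2·area = 14
  edge (10, 6)→(2, 5): d=(-8,-1) top-left  bias=+0
  edge (2, 5)→(8, 4): d=(6,-1) top-left  bias=+0
  edge (8, 4)→(10, 6): d=(2,2) right/bottom  bias=-1
    (2,0)@(5, 1): e=[35,-21,0] → ·  [on edge]
    (3,1)@(7, 3): e=[21,-7,0] → ·  [on edge]
    (1,2)@(3, 5): e=[1,1,12] → #
    (2,2)@(5, 5): e=[3,3,8] → #
    (3,2)@(7, 5): e=[5,5,4] → #
    (4,2)@(9, 5): e=[7,7,0] → ·  [on edge]
    (1,3)@(3, 7): e=[-15,13,16] → ·
    (2,3)@(5, 7): e=[-13,15,12] → ·
    (3,3)@(7, 7): e=[-11,17,8] → ·
    (5,3)@(11, 7): e=[-7,21,0] → ·  [on edge]
    (6,4)@(13, 9): e=[-21,35,0] → ·  [on edge]
  covered (3 px):
    · · · · · · ·
    · · · · · · ·
    · # # # · · ·
    · · · · · · ·
    · · · · · · ·
    · · · · · · ·
    · · · · · · ·
    · · · · · · ·
    · · · · · · ·
    · · · · · · ·

Answer: 3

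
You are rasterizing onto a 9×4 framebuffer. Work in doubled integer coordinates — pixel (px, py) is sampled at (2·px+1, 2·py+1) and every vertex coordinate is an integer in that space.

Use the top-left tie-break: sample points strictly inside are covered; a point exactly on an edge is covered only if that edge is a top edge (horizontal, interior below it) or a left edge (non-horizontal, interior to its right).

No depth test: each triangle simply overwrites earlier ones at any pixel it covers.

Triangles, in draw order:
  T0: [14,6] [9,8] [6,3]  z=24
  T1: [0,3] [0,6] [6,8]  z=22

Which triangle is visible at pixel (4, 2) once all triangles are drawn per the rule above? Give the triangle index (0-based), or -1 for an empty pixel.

T0:
  2·area = 31
  edge (14, 6)→(9, 8): d=(-5,2) right/bottom  bias=-1
  edge (9, 8)→(6, 3): d=(-3,-5) top-left  bias=+0
  edge (6, 3)→(14, 6): d=(8,3) right/bottom  bias=-1
    (4,2)@(9, 5): e=[15,9,7] → █
    (5,2)@(11, 5): e=[11,19,1] → █
    (6,2)@(13, 5): e=[7,29,-5] → ·
    (4,3)@(9, 7): e=[5,3,23] → █
    (6,3)@(13, 7): e=[-3,23,11] → ·
  covered (4 px):
    · · · · · · · · ·
    · · · · · · · · ·
    · · · · █ █ · · ·
    · · · · █ █ · · ·
T1:
  2·area = 18  (B↔C swapped to make it positive)
  edge (0, 3)→(6, 8): d=(6,5) right/bottom  bias=-1
  edge (6, 8)→(0, 6): d=(-6,-2) top-left  bias=+0
  edge (0, 6)→(0, 3): d=(0,-3) top-left  bias=+0
    (0,2)@(1, 5): e=[7,8,3] → █
    (1,2)@(3, 5): e=[-3,12,9] → ·
    (0,3)@(1, 7): e=[19,-4,3] → ·
    (1,3)@(3, 7): e=[9,0,9] → █  [on edge]
    (2,3)@(5, 7): e=[-1,4,15] → ·
  covered (2 px):
    · · · · · · · · ·
    · · · · · · · · ·
    █ · · · · · · · ·
    · █ · · · · · · ·

Z-buffer (winner per pixel, '.' = empty):
  . . . . . . . . .
  . . . . . . . . .
  1 . . . 0 0 . . .
  . 1 . . 0 0 . . .

Answer: 0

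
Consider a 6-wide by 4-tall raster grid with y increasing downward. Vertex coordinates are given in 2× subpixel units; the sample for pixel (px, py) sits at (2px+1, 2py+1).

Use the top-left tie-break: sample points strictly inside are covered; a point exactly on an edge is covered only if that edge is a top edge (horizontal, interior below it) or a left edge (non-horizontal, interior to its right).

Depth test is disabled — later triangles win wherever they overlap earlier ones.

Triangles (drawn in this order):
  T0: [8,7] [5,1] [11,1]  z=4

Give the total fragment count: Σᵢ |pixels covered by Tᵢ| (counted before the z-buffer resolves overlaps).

T0:
  2·area = 36
  edge (8, 7)→(5, 1): d=(-3,-6) top-left  bias=+0
  edge (5, 1)→(11, 1): d=(6,0) top-left  bias=+0
  edge (11, 1)→(8, 7): d=(-3,6) right/bottom  bias=-1
    (0,0)@(1, 1): e=[-24,0,60] → .  [on edge]
    (1,0)@(3, 1): e=[-12,0,48] → .  [on edge]
    (2,0)@(5, 1): e=[0,0,36] → X  [on edge]
    (3,0)@(7, 1): e=[12,0,24] → X  [on edge]
    (4,0)@(9, 1): e=[24,0,12] → X  [on edge]
    (5,0)@(11, 1): e=[36,0,0] → .  [on edge]
    (2,1)@(5, 3): e=[-6,12,30] → .
    (3,1)@(7, 3): e=[6,12,18] → X
    (5,1)@(11, 3): e=[30,12,-6] → .
    (3,2)@(7, 5): e=[0,24,12] → X  [on edge]
    (4,2)@(9, 5): e=[12,24,0] → .  [on edge]
    (3,3)@(7, 7): e=[-6,36,6] → .
  covered (6 px):
    . . X X X .
    . . . X X .
    . . . X . .
    . . . . . .

Answer: 6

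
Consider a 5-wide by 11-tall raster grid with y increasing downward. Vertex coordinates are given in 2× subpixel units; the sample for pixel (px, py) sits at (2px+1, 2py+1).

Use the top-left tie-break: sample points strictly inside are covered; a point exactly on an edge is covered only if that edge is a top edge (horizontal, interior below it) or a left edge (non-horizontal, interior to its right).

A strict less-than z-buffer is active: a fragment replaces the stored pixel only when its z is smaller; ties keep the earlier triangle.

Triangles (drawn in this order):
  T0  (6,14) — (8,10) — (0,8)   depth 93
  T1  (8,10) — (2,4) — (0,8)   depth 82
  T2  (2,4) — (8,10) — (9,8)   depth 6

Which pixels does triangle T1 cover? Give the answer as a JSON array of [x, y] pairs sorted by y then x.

T0:
  2·area = 36  (B↔C swapped to make it positive)
  edge (6, 14)→(0, 8): d=(-6,-6) top-left  bias=+0
  edge (0, 8)→(8, 10): d=(8,2) right/bottom  bias=-1
  edge (8, 10)→(6, 14): d=(-2,4) right/bottom  bias=-1
    (0,4)@(1, 9): e=[0,6,30] → #  [on edge]
    (1,4)@(3, 9): e=[12,2,22] → #
    (2,4)@(5, 9): e=[24,-2,14] → ·
    (0,5)@(1, 11): e=[-12,22,26] → ·
    (1,5)@(3, 11): e=[0,18,18] → #  [on edge]
    (2,5)@(5, 11): e=[12,14,10] → #
    (3,5)@(7, 11): e=[24,10,2] → #
    (4,5)@(9, 11): e=[36,6,-6] → ·
    (1,6)@(3, 13): e=[-12,34,14] → ·
    (2,6)@(5, 13): e=[0,30,6] → #  [on edge]
    (3,6)@(7, 13): e=[12,26,-2] → ·
    (2,7)@(5, 15): e=[-12,46,2] → ·
    (3,7)@(7, 15): e=[0,42,-6] → ·  [on edge]
    (4,8)@(9, 17): e=[0,54,-18] → ·  [on edge]
  covered (6 px):
    · · · · ·
    · · · · ·
    · · · · ·
    · · · · ·
    # # · · ·
    · # # # ·
    · · # · ·
    · · · · ·
    · · · · ·
    · · · · ·
    · · · · ·
T1:
  2·area = 36  (B↔C swapped to make it positive)
  edge (8, 10)→(0, 8): d=(-8,-2) top-left  bias=+0
  edge (0, 8)→(2, 4): d=(2,-4) top-left  bias=+0
  edge (2, 4)→(8, 10): d=(6,6) right/bottom  bias=-1
    (0,1)@(1, 3): e=[42,-6,0] → ·  [on edge]
    (1,2)@(3, 5): e=[30,6,0] → ·  [on edge]
    (0,3)@(1, 7): e=[10,2,24] → #
    (1,3)@(3, 7): e=[14,10,12] → #
    (2,3)@(5, 7): e=[18,18,0] → ·  [on edge]
    (0,4)@(1, 9): e=[-6,6,36] → ·
    (1,4)@(3, 9): e=[-2,14,24] → ·
    (2,4)@(5, 9): e=[2,22,12] → #
    (3,4)@(7, 9): e=[6,30,0] → ·  [on edge]
    (2,5)@(5, 11): e=[-14,26,24] → ·
    (4,5)@(9, 11): e=[-6,42,0] → ·  [on edge]
  covered (3 px):
    · · · · ·
    · · · · ·
    · · · · ·
    # # · · ·
    · · # · ·
    · · · · ·
    · · · · ·
    · · · · ·
    · · · · ·
    · · · · ·
    · · · · ·
T2:
  2·area = 18  (B↔C swapped to make it positive)
  edge (2, 4)→(9, 8): d=(7,4) right/bottom  bias=-1
  edge (9, 8)→(8, 10): d=(-1,2) right/bottom  bias=-1
  edge (8, 10)→(2, 4): d=(-6,-6) top-left  bias=+0
    (0,1)@(1, 3): e=[-3,21,0] → ·  [on edge]
    (1,2)@(3, 5): e=[3,15,0] → #  [on edge]
    (2,2)@(5, 5): e=[-5,11,12] → ·
    (1,3)@(3, 7): e=[17,13,-12] → ·
    (2,3)@(5, 7): e=[9,9,0] → #  [on edge]
    (3,3)@(7, 7): e=[1,5,12] → #
    (4,3)@(9, 7): e=[-7,1,24] → ·
    (2,4)@(5, 9): e=[23,7,-12] → ·
    (3,4)@(7, 9): e=[15,3,0] → #  [on edge]
    (4,4)@(9, 9): e=[7,-1,12] → ·
    (3,5)@(7, 11): e=[29,1,-12] → ·
    (4,5)@(9, 11): e=[21,-3,0] → ·  [on edge]
  covered (4 px):
    · · · · ·
    · · · · ·
    · # · · ·
    · · # # ·
    · · · # ·
    · · · · ·
    · · · · ·
    · · · · ·
    · · · · ·
    · · · · ·
    · · · · ·

Answer: [[0,3],[1,3],[2,4]]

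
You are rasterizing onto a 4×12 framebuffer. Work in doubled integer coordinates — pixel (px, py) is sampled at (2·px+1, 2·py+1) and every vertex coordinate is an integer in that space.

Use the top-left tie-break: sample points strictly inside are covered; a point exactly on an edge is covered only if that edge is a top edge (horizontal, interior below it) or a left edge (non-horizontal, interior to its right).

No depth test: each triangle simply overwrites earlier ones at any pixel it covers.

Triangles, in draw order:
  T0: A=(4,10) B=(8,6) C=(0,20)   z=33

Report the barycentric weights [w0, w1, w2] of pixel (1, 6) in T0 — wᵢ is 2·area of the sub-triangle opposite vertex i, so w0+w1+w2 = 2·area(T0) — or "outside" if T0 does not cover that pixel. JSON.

T0:
  2·area = 24
  edge (4, 10)→(8, 6): d=(4,-4) top-left  bias=+0
  edge (8, 6)→(0, 20): d=(-8,14) right/bottom  bias=-1
  edge (0, 20)→(4, 10): d=(4,-10) top-left  bias=+0
    (3,3)@(7, 7): e=[0,6,18] → #  [on edge]
    (2,4)@(5, 9): e=[0,18,6] → #  [on edge]
    (3,4)@(7, 9): e=[8,-10,26] → ·
    (1,5)@(3, 11): e=[0,30,-6] → ·  [on edge]
    (2,5)@(5, 11): e=[8,2,14] → #
    (3,5)@(7, 11): e=[16,-26,34] → ·
    (0,6)@(1, 13): e=[0,42,-18] → ·  [on edge]
    (1,6)@(3, 13): e=[8,14,2] → #
    (2,6)@(5, 13): e=[16,-14,22] → ·
    (1,7)@(3, 15): e=[16,-2,10] → ·
  covered (4 px):
    · · · ·
    · · · ·
    · · · ·
    · · · #
    · · # ·
    · · # ·
    · # · ·
    · · · ·
    · · · ·
    · · · ·
    · · · ·
    · · · ·

Answer: [14,2,8]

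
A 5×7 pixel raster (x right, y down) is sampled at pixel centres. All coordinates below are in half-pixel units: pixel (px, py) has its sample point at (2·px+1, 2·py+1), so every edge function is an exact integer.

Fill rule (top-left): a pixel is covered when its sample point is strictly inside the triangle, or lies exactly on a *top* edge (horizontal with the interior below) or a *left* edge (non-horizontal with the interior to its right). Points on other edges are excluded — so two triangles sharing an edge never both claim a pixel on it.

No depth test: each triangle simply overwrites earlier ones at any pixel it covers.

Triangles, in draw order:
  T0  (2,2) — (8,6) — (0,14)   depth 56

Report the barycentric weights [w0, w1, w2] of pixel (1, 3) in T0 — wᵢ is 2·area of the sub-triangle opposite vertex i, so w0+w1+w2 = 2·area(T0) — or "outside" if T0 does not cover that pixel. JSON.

T0:
  2·area = 80
  edge (2, 2)→(8, 6): d=(6,4) right/bottom  bias=-1
  edge (8, 6)→(0, 14): d=(-8,8) right/bottom  bias=-1
  edge (0, 14)→(2, 2): d=(2,-12) top-left  bias=+0
    (1,1)@(3, 3): e=[2,64,14] → █
    (2,1)@(5, 3): e=[-6,48,38] → ·
    (1,2)@(3, 5): e=[14,48,18] → █
    (2,2)@(5, 5): e=[6,32,42] → █
    (3,2)@(7, 5): e=[-2,16,66] → ·
    (4,2)@(9, 5): e=[-10,0,90] → ·  [on edge]
    (1,3)@(3, 7): e=[26,32,22] → █
    (3,3)@(7, 7): e=[10,0,70] → ·  [on edge]
    (0,4)@(1, 9): e=[46,32,2] → █
    (2,4)@(5, 9): e=[30,0,50] → ·  [on edge]
    (0,5)@(1, 11): e=[58,16,6] → █
    (1,5)@(3, 11): e=[50,0,30] → ·  [on edge]
    (0,6)@(1, 13): e=[70,0,10] → ·  [on edge]
  covered (8 px):
    · · · · ·
    · █ · · ·
    · █ █ · ·
    · █ █ · ·
    █ █ · · ·
    █ · · · ·
    · · · · ·

Result: [32,22,26]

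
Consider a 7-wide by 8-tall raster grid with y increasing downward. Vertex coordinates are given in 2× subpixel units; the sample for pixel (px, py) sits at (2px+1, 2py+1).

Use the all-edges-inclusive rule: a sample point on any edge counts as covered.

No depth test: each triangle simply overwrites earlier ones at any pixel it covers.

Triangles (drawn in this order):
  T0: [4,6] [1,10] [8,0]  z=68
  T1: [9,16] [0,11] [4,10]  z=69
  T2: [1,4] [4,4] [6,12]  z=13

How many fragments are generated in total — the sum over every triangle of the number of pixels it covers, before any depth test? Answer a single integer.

T0:
  2·area = 2
  edge (4, 6)→(1, 10): d=(-3,4) inclusive
  edge (1, 10)→(8, 0): d=(7,-10) inclusive
  edge (8, 0)→(4, 6): d=(-4,6) inclusive
  covered (0 px):
    · · · · · · ·
    · · · · · · ·
    · · · · · · ·
    · · · · · · ·
    · · · · · · ·
    · · · · · · ·
    · · · · · · ·
    · · · · · · ·
T1:
  2·area = 29
  edge (9, 16)→(0, 11): d=(-9,-5) inclusive
  edge (0, 11)→(4, 10): d=(4,-1) inclusive
  edge (4, 10)→(9, 16): d=(5,6) inclusive
    (0,5)@(1, 11): e=[5,1,23] → #
    (1,5)@(3, 11): e=[15,3,11] → #
    (2,5)@(5, 11): e=[25,5,-1] → ·
    (0,6)@(1, 13): e=[-13,9,33] → ·
    (1,6)@(3, 13): e=[-3,11,21] → ·
    (2,6)@(5, 13): e=[7,13,9] → #
    (3,6)@(7, 13): e=[17,15,-3] → ·
    (2,7)@(5, 15): e=[-11,21,19] → ·
  covered (3 px):
    · · · · · · ·
    · · · · · · ·
    · · · · · · ·
    · · · · · · ·
    · · · · · · ·
    # # · · · · ·
    · · # · · · ·
    · · · · · · ·
T2:
  2·area = 24
  edge (1, 4)→(4, 4): d=(3,0) inclusive
  edge (4, 4)→(6, 12): d=(2,8) inclusive
  edge (6, 12)→(1, 4): d=(-5,-8) inclusive
    (1,2)@(3, 5): e=[3,10,11] → #
    (2,2)@(5, 5): e=[3,-6,27] → ·
    (1,3)@(3, 7): e=[9,14,1] → #
    (2,3)@(5, 7): e=[9,-2,17] → ·
    (1,4)@(3, 9): e=[15,18,-9] → ·
    (2,4)@(5, 9): e=[15,2,7] → #
    (3,4)@(7, 9): e=[15,-14,23] → ·
    (2,5)@(5, 11): e=[21,6,-3] → ·
  covered (3 px):
    · · · · · · ·
    · · · · · · ·
    · # · · · · ·
    · # · · · · ·
    · · # · · · ·
    · · · · · · ·
    · · · · · · ·
    · · · · · · ·

Answer: 6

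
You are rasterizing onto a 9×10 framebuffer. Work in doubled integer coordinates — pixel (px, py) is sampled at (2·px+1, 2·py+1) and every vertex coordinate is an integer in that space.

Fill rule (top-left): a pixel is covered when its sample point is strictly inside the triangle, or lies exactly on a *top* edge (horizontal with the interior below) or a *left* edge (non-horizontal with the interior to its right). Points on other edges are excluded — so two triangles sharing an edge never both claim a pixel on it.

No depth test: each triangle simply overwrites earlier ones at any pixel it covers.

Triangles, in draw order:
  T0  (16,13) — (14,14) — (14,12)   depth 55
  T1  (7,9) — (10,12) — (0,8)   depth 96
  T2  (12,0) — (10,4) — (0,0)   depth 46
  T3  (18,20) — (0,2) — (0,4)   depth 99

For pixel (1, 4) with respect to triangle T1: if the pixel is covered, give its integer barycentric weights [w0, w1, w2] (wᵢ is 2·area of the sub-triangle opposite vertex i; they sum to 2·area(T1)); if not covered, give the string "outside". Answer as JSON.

T0:
  2·area = 4
  edge (16, 13)→(14, 14): d=(-2,1) right/bottom  bias=-1
  edge (14, 14)→(14, 12): d=(0,-2) top-left  bias=+0
  edge (14, 12)→(16, 13): d=(2,1) right/bottom  bias=-1
    (7,6)@(15, 13): e=[1,2,1] → █
    (8,6)@(17, 13): e=[-1,6,-1] → ·
    (7,7)@(15, 15): e=[-3,2,5] → ·
  covered (1 px):
    · · · · · · · · ·
    · · · · · · · · ·
    · · · · · · · · ·
    · · · · · · · · ·
    · · · · · · · · ·
    · · · · · · · · ·
    · · · · · · · █ ·
    · · · · · · · · ·
    · · · · · · · · ·
    · · · · · · · · ·
T1:
  2·area = 18
  edge (7, 9)→(10, 12): d=(3,3) right/bottom  bias=-1
  edge (10, 12)→(0, 8): d=(-10,-4) top-left  bias=+0
  edge (0, 8)→(7, 9): d=(7,1) right/bottom  bias=-1
    (0,1)@(1, 3): e=[0,54,-36] → ·  [on edge]
    (1,2)@(3, 5): e=[0,42,-24] → ·  [on edge]
    (2,3)@(5, 7): e=[0,30,-12] → ·  [on edge]
    (1,4)@(3, 9): e=[12,2,4] → █
    (2,4)@(5, 9): e=[6,10,2] → █
    (3,4)@(7, 9): e=[0,18,0] → ·  [on edge]
    (1,5)@(3, 11): e=[18,-18,18] → ·
    (2,5)@(5, 11): e=[12,-10,16] → ·
    (4,5)@(9, 11): e=[0,6,12] → ·  [on edge]
    (5,6)@(11, 13): e=[0,-6,24] → ·  [on edge]
    (6,7)@(13, 15): e=[0,-18,36] → ·  [on edge]
    (7,8)@(15, 17): e=[0,-30,48] → ·  [on edge]
    (8,9)@(17, 19): e=[0,-42,60] → ·  [on edge]
  covered (2 px):
    · · · · · · · · ·
    · · · · · · · · ·
    · · · · · · · · ·
    · · · · · · · · ·
    · █ █ · · · · · ·
    · · · · · · · · ·
    · · · · · · · · ·
    · · · · · · · · ·
    · · · · · · · · ·
    · · · · · · · · ·
T2:
  2·area = 48
  edge (12, 0)→(10, 4): d=(-2,4) right/bottom  bias=-1
  edge (10, 4)→(0, 0): d=(-10,-4) top-left  bias=+0
  edge (0, 0)→(12, 0): d=(12,0) top-left  bias=+0
    (1,0)@(3, 1): e=[34,2,12] → █
    (2,0)@(5, 1): e=[26,10,12] → █
    (3,0)@(7, 1): e=[18,18,12] → █
    (4,0)@(9, 1): e=[10,26,12] → █
    (5,0)@(11, 1): e=[2,34,12] → █
    (6,0)@(13, 1): e=[-6,42,12] → ·
    (1,1)@(3, 3): e=[30,-18,36] → ·
    (2,1)@(5, 3): e=[22,-10,36] → ·
    (3,1)@(7, 3): e=[14,-2,36] → ·
    (4,1)@(9, 3): e=[6,6,36] → █
    (5,1)@(11, 3): e=[-2,14,36] → ·
    (4,2)@(9, 5): e=[2,-14,60] → ·
  covered (6 px):
    · █ █ █ █ █ · · ·
    · · · · █ · · · ·
    · · · · · · · · ·
    · · · · · · · · ·
    · · · · · · · · ·
    · · · · · · · · ·
    · · · · · · · · ·
    · · · · · · · · ·
    · · · · · · · · ·
    · · · · · · · · ·
T3:
  2·area = 36  (B↔C swapped to make it positive)
  edge (18, 20)→(0, 4): d=(-18,-16) top-left  bias=+0
  edge (0, 4)→(0, 2): d=(0,-2) top-left  bias=+0
  edge (0, 2)→(18, 20): d=(18,18) right/bottom  bias=-1
    (0,1)@(1, 3): e=[34,2,0] → ·  [on edge]
    (1,2)@(3, 5): e=[30,6,0] → ·  [on edge]
    (2,3)@(5, 7): e=[26,10,0] → ·  [on edge]
    (3,4)@(7, 9): e=[22,14,0] → ·  [on edge]
    (4,5)@(9, 11): e=[18,18,0] → ·  [on edge]
    (5,6)@(11, 13): e=[14,22,0] → ·  [on edge]
    (6,7)@(13, 15): e=[10,26,0] → ·  [on edge]
    (7,8)@(15, 17): e=[6,30,0] → ·  [on edge]
    (8,9)@(17, 19): e=[2,34,0] → ·  [on edge]
  covered (0 px):
    · · · · · · · · ·
    · · · · · · · · ·
    · · · · · · · · ·
    · · · · · · · · ·
    · · · · · · · · ·
    · · · · · · · · ·
    · · · · · · · · ·
    · · · · · · · · ·
    · · · · · · · · ·
    · · · · · · · · ·

Final: [2,4,12]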